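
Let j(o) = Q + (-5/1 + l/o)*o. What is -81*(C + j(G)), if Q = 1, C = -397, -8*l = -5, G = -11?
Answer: 220563/8 ≈ 27570.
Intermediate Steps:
l = 5/8 (l = -⅛*(-5) = 5/8 ≈ 0.62500)
j(o) = 1 + o*(-5 + 5/(8*o)) (j(o) = 1 + (-5/1 + 5/(8*o))*o = 1 + (-5*1 + 5/(8*o))*o = 1 + (-5 + 5/(8*o))*o = 1 + o*(-5 + 5/(8*o)))
-81*(C + j(G)) = -81*(-397 + (13/8 - 5*(-11))) = -81*(-397 + (13/8 + 55)) = -81*(-397 + 453/8) = -81*(-2723/8) = 220563/8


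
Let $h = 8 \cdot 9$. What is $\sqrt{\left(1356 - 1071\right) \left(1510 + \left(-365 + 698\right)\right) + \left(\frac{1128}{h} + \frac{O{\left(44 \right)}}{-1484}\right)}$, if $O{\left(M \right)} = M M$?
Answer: $\frac{20 \sqrt{1626718506}}{1113} \approx 724.75$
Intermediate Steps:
$h = 72$
$O{\left(M \right)} = M^{2}$
$\sqrt{\left(1356 - 1071\right) \left(1510 + \left(-365 + 698\right)\right) + \left(\frac{1128}{h} + \frac{O{\left(44 \right)}}{-1484}\right)} = \sqrt{\left(1356 - 1071\right) \left(1510 + \left(-365 + 698\right)\right) + \left(\frac{1128}{72} + \frac{44^{2}}{-1484}\right)} = \sqrt{285 \left(1510 + 333\right) + \left(1128 \cdot \frac{1}{72} + 1936 \left(- \frac{1}{1484}\right)\right)} = \sqrt{285 \cdot 1843 + \left(\frac{47}{3} - \frac{484}{371}\right)} = \sqrt{525255 + \frac{15985}{1113}} = \sqrt{\frac{584624800}{1113}} = \frac{20 \sqrt{1626718506}}{1113}$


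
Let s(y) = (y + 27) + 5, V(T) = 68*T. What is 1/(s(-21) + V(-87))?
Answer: -1/5905 ≈ -0.00016935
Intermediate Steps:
s(y) = 32 + y (s(y) = (27 + y) + 5 = 32 + y)
1/(s(-21) + V(-87)) = 1/((32 - 21) + 68*(-87)) = 1/(11 - 5916) = 1/(-5905) = -1/5905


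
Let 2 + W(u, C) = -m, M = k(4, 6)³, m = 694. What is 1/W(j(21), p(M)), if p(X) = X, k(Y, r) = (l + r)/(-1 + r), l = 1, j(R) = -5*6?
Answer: -1/696 ≈ -0.0014368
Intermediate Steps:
j(R) = -30
k(Y, r) = (1 + r)/(-1 + r)
M = 343/125 (M = ((1 + 6)/(-1 + 6))³ = (7/5)³ = 343/125 ≈ 2.7440)
W(u, C) = -696 (W(u, C) = -2 - 1*694 = -2 - 694 = -696)
1/W(j(21), p(M)) = 1/(-696) = -1/696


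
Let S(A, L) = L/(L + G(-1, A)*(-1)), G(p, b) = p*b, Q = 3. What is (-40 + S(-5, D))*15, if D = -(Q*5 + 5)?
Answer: -588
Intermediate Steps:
G(p, b) = b*p
D = -20 (D = -(3*5 + 5) = -(15 + 5) = -1*20 = -20)
S(A, L) = L/(A + L) (S(A, L) = L/(L + (A*(-1))*(-1)) = L/(L - A*(-1)) = L/(L + A) = L/(A + L))
(-40 + S(-5, D))*15 = (-40 - 20/(-5 - 20))*15 = (-40 - 20/(-25))*15 = (-40 - 20*(-1/25))*15 = (-40 + 4/5)*15 = -196/5*15 = -588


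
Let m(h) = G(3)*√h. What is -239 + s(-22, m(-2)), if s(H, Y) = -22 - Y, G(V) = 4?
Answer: -261 - 4*I*√2 ≈ -261.0 - 5.6569*I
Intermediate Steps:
m(h) = 4*√h
-239 + s(-22, m(-2)) = -239 + (-22 - 4*√(-2)) = -239 + (-22 - 4*I*√2) = -261 - 4*I*√2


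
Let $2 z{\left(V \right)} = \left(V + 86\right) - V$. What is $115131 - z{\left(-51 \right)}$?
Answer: $115088$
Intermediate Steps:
$z{\left(V \right)} = 43$ ($z{\left(V \right)} = \frac{\left(V + 86\right) - V}{2} = \frac{\left(86 + V\right) - V}{2} = \frac{1}{2} \cdot 86 = 43$)
$115131 - z{\left(-51 \right)} = 115131 - 43 = 115088$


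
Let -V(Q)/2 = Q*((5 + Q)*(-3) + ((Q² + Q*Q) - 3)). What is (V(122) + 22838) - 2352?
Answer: -7149210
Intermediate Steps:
V(Q) = -2*Q*(-18 - 3*Q + 2*Q²) (V(Q) = -2*Q*((5 + Q)*(-3) + ((Q² + Q*Q) - 3)) = -2*Q*((-15 - 3*Q) + ((Q² + Q²) - 3)) = -2*Q*((-15 - 3*Q) + (2*Q² - 3)) = -2*Q*((-15 - 3*Q) + (-3 + 2*Q²)) = -2*Q*(-18 - 3*Q + 2*Q²))
(V(122) + 22838) - 2352 = (2*122*(18 - 2*122² + 3*122) + 22838) - 2352 = (2*122*(18 - 2*14884 + 366) + 22838) - 2352 = (2*122*(18 - 29768 + 366) + 22838) - 2352 = (2*122*(-29384) + 22838) - 2352 = (-7169696 + 22838) - 2352 = -7146858 - 2352 = -7149210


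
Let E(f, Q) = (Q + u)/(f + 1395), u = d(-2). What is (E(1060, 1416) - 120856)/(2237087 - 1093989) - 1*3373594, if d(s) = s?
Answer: -4733667998645263/1403152795 ≈ -3.3736e+6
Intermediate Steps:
u = -2
E(f, Q) = (-2 + Q)/(1395 + f) (E(f, Q) = (Q - 2)/(f + 1395) = (-2 + Q)/(1395 + f))
(E(1060, 1416) - 120856)/(2237087 - 1093989) - 1*3373594 = ((-2 + 1416)/(1395 + 1060) - 120856)/(2237087 - 1093989) - 1*3373594 = (1414/2455 - 120856)/1143098 - 3373594 = ((1/2455)*1414 - 120856)*(1/1143098) - 3373594 = (1414/2455 - 120856)*(1/1143098) - 3373594 = -296700066/2455*1/1143098 - 3373594 = -148350033/1403152795 - 3373594 = -4733667998645263/1403152795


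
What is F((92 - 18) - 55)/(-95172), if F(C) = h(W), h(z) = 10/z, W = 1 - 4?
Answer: 5/142758 ≈ 3.5024e-5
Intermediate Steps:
W = -3
F(C) = -10/3 (F(C) = 10/(-3) = 10*(-⅓) = -10/3)
F((92 - 18) - 55)/(-95172) = -10/3/(-95172) = -10/3*(-1/95172) = 5/142758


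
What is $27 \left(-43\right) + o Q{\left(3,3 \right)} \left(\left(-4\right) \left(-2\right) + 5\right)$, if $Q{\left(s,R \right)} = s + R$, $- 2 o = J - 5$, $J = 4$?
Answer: $-1122$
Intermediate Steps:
$o = \frac{1}{2}$ ($o = - \frac{4 - 5}{2} = \left(- \frac{1}{2}\right) \left(-1\right) = \frac{1}{2} \approx 0.5$)
$Q{\left(s,R \right)} = R + s$
$27 \left(-43\right) + o Q{\left(3,3 \right)} \left(\left(-4\right) \left(-2\right) + 5\right) = 27 \left(-43\right) + \frac{3 + 3}{2} \left(\left(-4\right) \left(-2\right) + 5\right) = -1161 + \frac{1}{2} \cdot 6 \left(8 + 5\right) = -1161 + 3 \cdot 13 = -1161 + 39 = -1122$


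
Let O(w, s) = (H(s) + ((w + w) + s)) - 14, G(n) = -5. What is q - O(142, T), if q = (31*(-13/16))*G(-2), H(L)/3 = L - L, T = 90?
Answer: -3745/16 ≈ -234.06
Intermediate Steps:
H(L) = 0 (H(L) = 3*(L - L) = 3*0 = 0)
q = 2015/16 (q = (31*(-13/16))*(-5) = -403/16*(-5) = 2015/16 ≈ 125.94)
O(w, s) = -14 + s + 2*w (O(w, s) = (0 + ((w + w) + s)) - 14 = (0 + (2*w + s)) - 14 = (0 + (s + 2*w)) - 14 = (s + 2*w) - 14 = -14 + s + 2*w)
q - O(142, T) = 2015/16 - (-14 + 90 + 2*142) = 2015/16 - (-14 + 90 + 284) = 2015/16 - 1*360 = 2015/16 - 360 = -3745/16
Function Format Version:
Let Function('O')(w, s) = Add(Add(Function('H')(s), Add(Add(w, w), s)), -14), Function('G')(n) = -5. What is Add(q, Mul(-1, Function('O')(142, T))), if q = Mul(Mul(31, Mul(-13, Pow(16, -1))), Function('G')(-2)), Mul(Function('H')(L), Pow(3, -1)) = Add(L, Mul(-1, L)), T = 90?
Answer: Rational(-3745, 16) ≈ -234.06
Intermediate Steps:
Function('H')(L) = 0 (Function('H')(L) = Mul(3, Add(L, Mul(-1, L))) = Mul(3, 0) = 0)
q = Rational(2015, 16) (q = Mul(Mul(31, Mul(-13, Pow(16, -1))), -5) = Mul(Mul(31, Mul(-13, Rational(1, 16))), -5) = Mul(Mul(31, Rational(-13, 16)), -5) = Mul(Rational(-403, 16), -5) = Rational(2015, 16) ≈ 125.94)
Function('O')(w, s) = Add(-14, s, Mul(2, w)) (Function('O')(w, s) = Add(Add(0, Add(Add(w, w), s)), -14) = Add(Add(0, Add(Mul(2, w), s)), -14) = Add(Add(0, Add(s, Mul(2, w))), -14) = Add(Add(s, Mul(2, w)), -14) = Add(-14, s, Mul(2, w)))
Add(q, Mul(-1, Function('O')(142, T))) = Add(Rational(2015, 16), Mul(-1, Add(-14, 90, Mul(2, 142)))) = Add(Rational(2015, 16), Mul(-1, Add(-14, 90, 284))) = Add(Rational(2015, 16), Mul(-1, 360)) = Add(Rational(2015, 16), -360) = Rational(-3745, 16)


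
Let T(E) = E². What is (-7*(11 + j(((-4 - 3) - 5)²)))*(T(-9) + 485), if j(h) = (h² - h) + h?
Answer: -82199614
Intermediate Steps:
j(h) = h²
(-7*(11 + j(((-4 - 3) - 5)²)))*(T(-9) + 485) = (-7*(11 + (((-4 - 3) - 5)²)²))*((-9)² + 485) = (-7*(11 + ((-7 - 5)²)²))*(81 + 485) = -7*(11 + ((-12)²)²)*566 = -7*(11 + 144²)*566 = -7*(11 + 20736)*566 = -7*20747*566 = -145229*566 = -82199614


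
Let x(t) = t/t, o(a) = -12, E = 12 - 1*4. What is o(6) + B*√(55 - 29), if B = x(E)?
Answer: -12 + √26 ≈ -6.9010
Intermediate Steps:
E = 8 (E = 12 - 4 = 8)
x(t) = 1
B = 1
o(6) + B*√(55 - 29) = -12 + 1*√(55 - 29) = -12 + 1*√26 = -12 + √26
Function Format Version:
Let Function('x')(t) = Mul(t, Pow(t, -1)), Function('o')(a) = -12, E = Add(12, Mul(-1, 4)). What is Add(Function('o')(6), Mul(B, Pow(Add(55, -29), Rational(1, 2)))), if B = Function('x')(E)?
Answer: Add(-12, Pow(26, Rational(1, 2))) ≈ -6.9010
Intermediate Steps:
E = 8 (E = Add(12, -4) = 8)
Function('x')(t) = 1
B = 1
Add(Function('o')(6), Mul(B, Pow(Add(55, -29), Rational(1, 2)))) = Add(-12, Mul(1, Pow(Add(55, -29), Rational(1, 2)))) = Add(-12, Mul(1, Pow(26, Rational(1, 2)))) = Add(-12, Pow(26, Rational(1, 2)))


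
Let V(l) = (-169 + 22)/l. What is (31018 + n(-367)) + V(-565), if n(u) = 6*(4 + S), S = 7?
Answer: 17562607/565 ≈ 31084.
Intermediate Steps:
n(u) = 66 (n(u) = 6*(4 + 7) = 6*11 = 66)
V(l) = -147/l
(31018 + n(-367)) + V(-565) = (31018 + 66) - 147/(-565) = 31084 - 147*(-1/565) = 31084 + 147/565 = 17562607/565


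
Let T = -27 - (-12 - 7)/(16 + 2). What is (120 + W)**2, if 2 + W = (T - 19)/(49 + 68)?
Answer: 61354794601/4435236 ≈ 13833.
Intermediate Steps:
T = -467/18 (T = -27 - (-19)/18 = -27 - 1*(-19/18) = -27 + 19/18 = -467/18 ≈ -25.944)
W = -5021/2106 (W = -2 + (-467/18 - 19)/(49 + 68) = -2 - 809/18/117 = -2 - 809/18*1/117 = -2 - 809/2106 = -5021/2106 ≈ -2.3841)
(120 + W)**2 = (120 - 5021/2106)**2 = (247699/2106)**2 = 61354794601/4435236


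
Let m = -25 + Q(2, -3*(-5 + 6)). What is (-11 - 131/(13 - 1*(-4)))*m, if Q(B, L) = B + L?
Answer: 8268/17 ≈ 486.35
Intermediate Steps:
m = -26 (m = -25 + (2 - 3*(-5 + 6)) = -25 + (2 - 3*1) = -25 + (2 - 3) = -25 - 1 = -26)
(-11 - 131/(13 - 1*(-4)))*m = (-11 - 131/(13 - 1*(-4)))*(-26) = (-11 - 131/(13 + 4))*(-26) = (-11 - 131/17)*(-26) = -318/17*(-26) = 8268/17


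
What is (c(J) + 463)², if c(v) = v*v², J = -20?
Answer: 56806369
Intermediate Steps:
c(v) = v³
(c(J) + 463)² = ((-20)³ + 463)² = (-8000 + 463)² = (-7537)² = 56806369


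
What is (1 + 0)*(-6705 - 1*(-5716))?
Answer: -989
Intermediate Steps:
(1 + 0)*(-6705 - 1*(-5716)) = 1*(-6705 + 5716) = 1*(-989) = -989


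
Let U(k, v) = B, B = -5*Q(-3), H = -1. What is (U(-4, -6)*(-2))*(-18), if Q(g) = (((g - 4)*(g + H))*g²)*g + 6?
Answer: 135000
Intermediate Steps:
Q(g) = 6 + g³*(-1 + g)*(-4 + g) (Q(g) = (((g - 4)*(g - 1))*g²)*g + 6 = (((-4 + g)*(-1 + g))*g²)*g + 6 = (((-1 + g)*(-4 + g))*g²)*g + 6 = (g²*(-1 + g)*(-4 + g))*g + 6 = g³*(-1 + g)*(-4 + g) + 6 = 6 + g³*(-1 + g)*(-4 + g))
B = 3750 (B = -5*(6 + (-3)⁵ - 5*(-3)⁴ + 4*(-3)³) = -5*(6 - 243 - 5*81 + 4*(-27)) = -5*(6 - 243 - 405 - 108) = -5*(-750) = 3750)
U(k, v) = 3750
(U(-4, -6)*(-2))*(-18) = (3750*(-2))*(-18) = -7500*(-18) = 135000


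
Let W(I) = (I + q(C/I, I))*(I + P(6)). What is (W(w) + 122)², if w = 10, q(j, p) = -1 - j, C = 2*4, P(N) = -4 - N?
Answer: 14884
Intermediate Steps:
C = 8
W(I) = (-10 + I)*(-1 + I - 8/I) (W(I) = (I + (-1 - 8/I))*(I + (-4 - 1*6)) = (I + (-1 - 8/I))*(I + (-4 - 6)) = (-1 + I - 8/I)*(I - 10) = (-1 + I - 8/I)*(-10 + I) = (-10 + I)*(-1 + I - 8/I))
(W(w) + 122)² = ((2 + 10² - 11*10 + 80/10) + 122)² = ((2 + 100 - 110 + 80*(⅒)) + 122)² = ((2 + 100 - 110 + 8) + 122)² = (0 + 122)² = 122² = 14884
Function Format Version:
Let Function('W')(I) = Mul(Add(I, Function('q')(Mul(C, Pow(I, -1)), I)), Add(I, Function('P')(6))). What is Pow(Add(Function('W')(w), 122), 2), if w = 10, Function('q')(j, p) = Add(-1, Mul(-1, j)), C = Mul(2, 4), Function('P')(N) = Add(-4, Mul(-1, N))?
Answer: 14884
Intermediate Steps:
C = 8
Function('W')(I) = Mul(Add(-10, I), Add(-1, I, Mul(-8, Pow(I, -1)))) (Function('W')(I) = Mul(Add(I, Add(-1, Mul(-1, Mul(8, Pow(I, -1))))), Add(I, Add(-4, Mul(-1, 6)))) = Mul(Add(I, Add(-1, Mul(-8, Pow(I, -1)))), Add(I, Add(-4, -6))) = Mul(Add(-1, I, Mul(-8, Pow(I, -1))), Add(I, -10)) = Mul(Add(-1, I, Mul(-8, Pow(I, -1))), Add(-10, I)) = Mul(Add(-10, I), Add(-1, I, Mul(-8, Pow(I, -1)))))
Pow(Add(Function('W')(w), 122), 2) = Pow(Add(Add(2, Pow(10, 2), Mul(-11, 10), Mul(80, Pow(10, -1))), 122), 2) = Pow(Add(Add(2, 100, -110, Mul(80, Rational(1, 10))), 122), 2) = Pow(Add(Add(2, 100, -110, 8), 122), 2) = Pow(Add(0, 122), 2) = Pow(122, 2) = 14884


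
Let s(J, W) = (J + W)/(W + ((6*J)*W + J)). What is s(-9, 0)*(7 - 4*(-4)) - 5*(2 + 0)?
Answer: 13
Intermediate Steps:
s(J, W) = (J + W)/(J + W + 6*J*W) (s(J, W) = (J + W)/(W + (6*J*W + J)) = (J + W)/(W + (J + 6*J*W)) = (J + W)/(J + W + 6*J*W))
s(-9, 0)*(7 - 4*(-4)) - 5*(2 + 0) = ((-9 + 0)/(-9 + 0 + 6*(-9)*0))*(7 - 4*(-4)) - 5*(2 + 0) = (-9/(-9 + 0 + 0))*(7 + 16) - 5*2 = (-9/(-9))*23 - 10 = -1/9*(-9)*23 - 10 = 1*23 - 10 = 23 - 10 = 13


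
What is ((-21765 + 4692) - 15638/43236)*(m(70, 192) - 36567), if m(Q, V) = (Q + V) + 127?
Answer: 6676503976037/10809 ≈ 6.1768e+8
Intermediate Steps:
m(Q, V) = 127 + Q + V
((-21765 + 4692) - 15638/43236)*(m(70, 192) - 36567) = ((-21765 + 4692) - 15638/43236)*((127 + 70 + 192) - 36567) = (-17073 - 15638*1/43236)*(389 - 36567) = (-17073 - 7819/21618)*(-36178) = -369091933/21618*(-36178) = 6676503976037/10809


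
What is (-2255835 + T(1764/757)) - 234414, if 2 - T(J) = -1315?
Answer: -2488932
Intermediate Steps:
T(J) = 1317 (T(J) = 2 - 1*(-1315) = 2 + 1315 = 1317)
(-2255835 + T(1764/757)) - 234414 = (-2255835 + 1317) - 234414 = -2254518 - 234414 = -2488932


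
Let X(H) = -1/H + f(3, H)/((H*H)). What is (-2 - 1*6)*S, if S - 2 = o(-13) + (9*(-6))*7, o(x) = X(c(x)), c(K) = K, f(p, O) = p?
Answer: 508224/169 ≈ 3007.2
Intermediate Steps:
X(H) = -1/H + 3/H**2 (X(H) = -1/H + 3/((H*H)) = -1/H + 3/(H**2) = -1/H + 3/H**2)
o(x) = (3 - x)/x**2
S = -63528/169 (S = 2 + ((3 - 1*(-13))/(-13)**2 + (9*(-6))*7) = 2 + ((3 + 13)/169 - 54*7) = 2 + ((1/169)*16 - 378) = 2 + (16/169 - 378) = 2 - 63866/169 = -63528/169 ≈ -375.91)
(-2 - 1*6)*S = (-2 - 1*6)*(-63528/169) = (-2 - 6)*(-63528/169) = -8*(-63528/169) = 508224/169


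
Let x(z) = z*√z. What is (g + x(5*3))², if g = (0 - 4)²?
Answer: 3631 + 480*√15 ≈ 5490.0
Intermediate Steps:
x(z) = z^(3/2)
g = 16 (g = (-4)² = 16)
(g + x(5*3))² = (16 + (5*3)^(3/2))² = (16 + 15^(3/2))² = (16 + 15*√15)²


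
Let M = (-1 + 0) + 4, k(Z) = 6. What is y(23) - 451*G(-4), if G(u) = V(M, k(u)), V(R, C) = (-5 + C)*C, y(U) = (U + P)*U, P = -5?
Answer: -2292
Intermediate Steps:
M = 3 (M = -1 + 4 = 3)
y(U) = U*(-5 + U) (y(U) = (U - 5)*U = (-5 + U)*U = U*(-5 + U))
V(R, C) = C*(-5 + C)
G(u) = 6 (G(u) = 6*(-5 + 6) = 6*1 = 6)
y(23) - 451*G(-4) = 23*(-5 + 23) - 451*6 = 23*18 - 2706 = 414 - 2706 = -2292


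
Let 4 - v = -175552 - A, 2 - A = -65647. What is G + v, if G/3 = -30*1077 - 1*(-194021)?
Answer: 726338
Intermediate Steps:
A = 65649 (A = 2 - 1*(-65647) = 2 + 65647 = 65649)
v = 241205 (v = 4 - (-175552 - 1*65649) = 4 - (-175552 - 65649) = 4 - 1*(-241201) = 4 + 241201 = 241205)
G = 485133 (G = 3*(-30*1077 - 1*(-194021)) = 3*(-32310 + 194021) = 3*161711 = 485133)
G + v = 485133 + 241205 = 726338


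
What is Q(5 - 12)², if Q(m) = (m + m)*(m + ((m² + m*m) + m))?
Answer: 1382976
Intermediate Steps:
Q(m) = 2*m*(2*m + 2*m²) (Q(m) = (2*m)*(m + ((m² + m²) + m)) = (2*m)*(m + (2*m² + m)) = (2*m)*(m + (m + 2*m²)) = (2*m)*(2*m + 2*m²) = 2*m*(2*m + 2*m²))
Q(5 - 12)² = (4*(5 - 12)²*(1 + (5 - 12)))² = (4*(-7)²*(1 - 7))² = (4*49*(-6))² = (-1176)² = 1382976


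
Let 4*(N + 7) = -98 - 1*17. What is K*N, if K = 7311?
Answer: -1045473/4 ≈ -2.6137e+5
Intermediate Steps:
N = -143/4 (N = -7 + (-98 - 1*17)/4 = -7 + (-98 - 17)/4 = -7 + (¼)*(-115) = -7 - 115/4 = -143/4 ≈ -35.750)
K*N = 7311*(-143/4) = -1045473/4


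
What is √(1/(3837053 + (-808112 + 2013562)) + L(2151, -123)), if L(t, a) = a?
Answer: 2*I*√781875221268401/5042503 ≈ 11.091*I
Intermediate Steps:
√(1/(3837053 + (-808112 + 2013562)) + L(2151, -123)) = √(1/(3837053 + (-808112 + 2013562)) - 123) = √(1/(3837053 + 1205450) - 123) = √(1/5042503 - 123) = √(-620227868/5042503) = 2*I*√781875221268401/5042503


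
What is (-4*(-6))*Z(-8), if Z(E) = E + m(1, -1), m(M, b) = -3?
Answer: -264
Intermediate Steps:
Z(E) = -3 + E (Z(E) = E - 3 = -3 + E)
(-4*(-6))*Z(-8) = (-4*(-6))*(-3 - 8) = 24*(-11) = -264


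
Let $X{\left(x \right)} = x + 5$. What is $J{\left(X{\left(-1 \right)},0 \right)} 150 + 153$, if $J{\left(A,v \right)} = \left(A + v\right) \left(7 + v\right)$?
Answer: $4353$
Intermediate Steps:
$X{\left(x \right)} = 5 + x$
$J{\left(A,v \right)} = \left(7 + v\right) \left(A + v\right)$
$J{\left(X{\left(-1 \right)},0 \right)} 150 + 153 = \left(0^{2} + 7 \left(5 - 1\right) + 7 \cdot 0 + \left(5 - 1\right) 0\right) 150 + 153 = \left(0 + 7 \cdot 4 + 0 + 4 \cdot 0\right) 150 + 153 = \left(0 + 28 + 0 + 0\right) 150 + 153 = 28 \cdot 150 + 153 = 4200 + 153 = 4353$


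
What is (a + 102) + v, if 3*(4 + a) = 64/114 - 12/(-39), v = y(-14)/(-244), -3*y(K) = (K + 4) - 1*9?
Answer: 53299433/542412 ≈ 98.264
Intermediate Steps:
y(K) = 5/3 - K/3 (y(K) = -((K + 4) - 1*9)/3 = -((4 + K) - 9)/3 = -(-5 + K)/3 = 5/3 - K/3)
v = -19/732 (v = (5/3 - 1/3*(-14))/(-244) = (5/3 + 14/3)*(-1/244) = (19/3)*(-1/244) = -19/732 ≈ -0.025956)
a = -8248/2223 (a = -4 + (64/114 - 12/(-39))/3 = -4 + (64*(1/114) - 12*(-1/39))/3 = -4 + (32/57 + 4/13)/3 = -4 + (1/3)*(644/741) = -4 + 644/2223 = -8248/2223 ≈ -3.7103)
(a + 102) + v = (-8248/2223 + 102) - 19/732 = 218498/2223 - 19/732 = 53299433/542412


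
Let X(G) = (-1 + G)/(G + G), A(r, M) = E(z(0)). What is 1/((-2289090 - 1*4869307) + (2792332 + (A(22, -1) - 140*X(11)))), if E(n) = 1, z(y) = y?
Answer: -11/48027404 ≈ -2.2904e-7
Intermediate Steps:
A(r, M) = 1
X(G) = (-1 + G)/(2*G) (X(G) = (-1 + G)/((2*G)) = (-1 + G)*(1/(2*G)) = (-1 + G)/(2*G))
1/((-2289090 - 1*4869307) + (2792332 + (A(22, -1) - 140*X(11)))) = 1/((-2289090 - 1*4869307) + (2792332 + (1 - 70*(-1 + 11)/11))) = 1/((-2289090 - 4869307) + (2792332 + (1 - 70*10/11))) = 1/(-7158397 + (2792332 + (1 - 140*5/11))) = 1/(-7158397 + (2792332 + (1 - 700/11))) = 1/(-7158397 + (2792332 - 689/11)) = 1/(-7158397 + 30714963/11) = 1/(-48027404/11) = -11/48027404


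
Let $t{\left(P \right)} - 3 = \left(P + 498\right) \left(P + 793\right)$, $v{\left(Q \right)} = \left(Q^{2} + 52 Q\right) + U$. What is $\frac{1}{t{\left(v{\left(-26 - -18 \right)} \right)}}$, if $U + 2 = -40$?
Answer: $\frac{1}{41499} \approx 2.4097 \cdot 10^{-5}$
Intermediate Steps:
$U = -42$ ($U = -2 - 40 = -42$)
$v{\left(Q \right)} = -42 + Q^{2} + 52 Q$ ($v{\left(Q \right)} = \left(Q^{2} + 52 Q\right) - 42 = -42 + Q^{2} + 52 Q$)
$t{\left(P \right)} = 3 + \left(498 + P\right) \left(793 + P\right)$ ($t{\left(P \right)} = 3 + \left(P + 498\right) \left(P + 793\right) = 3 + \left(498 + P\right) \left(793 + P\right)$)
$\frac{1}{t{\left(v{\left(-26 - -18 \right)} \right)}} = \frac{1}{394917 + \left(-42 + \left(-26 - -18\right)^{2} + 52 \left(-26 - -18\right)\right)^{2} + 1291 \left(-42 + \left(-26 - -18\right)^{2} + 52 \left(-26 - -18\right)\right)} = \frac{1}{394917 + \left(-42 + \left(-26 + 18\right)^{2} + 52 \left(-26 + 18\right)\right)^{2} + 1291 \left(-42 + \left(-26 + 18\right)^{2} + 52 \left(-26 + 18\right)\right)} = \frac{1}{394917 + \left(-42 + \left(-8\right)^{2} + 52 \left(-8\right)\right)^{2} + 1291 \left(-42 + \left(-8\right)^{2} + 52 \left(-8\right)\right)} = \frac{1}{394917 + \left(-42 + 64 - 416\right)^{2} + 1291 \left(-42 + 64 - 416\right)} = \frac{1}{394917 + \left(-394\right)^{2} + 1291 \left(-394\right)} = \frac{1}{394917 + 155236 - 508654} = \frac{1}{41499}$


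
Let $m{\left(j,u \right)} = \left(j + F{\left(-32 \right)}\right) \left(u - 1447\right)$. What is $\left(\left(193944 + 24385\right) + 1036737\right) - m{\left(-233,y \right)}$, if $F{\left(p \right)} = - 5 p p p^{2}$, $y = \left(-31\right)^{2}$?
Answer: $-2546897852$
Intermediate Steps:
$y = 961$
$F{\left(p \right)} = - 5 p^{4}$ ($F{\left(p \right)} = - 5 p^{2} p^{2} = - 5 p^{4}$)
$m{\left(j,u \right)} = \left(-5242880 + j\right) \left(-1447 + u\right)$ ($m{\left(j,u \right)} = \left(j - 5 \left(-32\right)^{4}\right) \left(u - 1447\right) = \left(j - 5242880\right) \left(-1447 + u\right) = \left(-5242880 + j\right) \left(-1447 + u\right)$)
$\left(\left(193944 + 24385\right) + 1036737\right) - m{\left(-233,y \right)} = \left(\left(193944 + 24385\right) + 1036737\right) - \left(7586447360 - 5038407680 - -337151 - 223913\right) = \left(218329 + 1036737\right) - \left(7586447360 - 5038407680 + 337151 - 223913\right) = 1255066 - 2548152918 = -2546897852$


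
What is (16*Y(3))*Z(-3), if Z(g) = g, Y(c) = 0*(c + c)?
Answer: 0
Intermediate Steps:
Y(c) = 0 (Y(c) = 0*(2*c) = 0)
(16*Y(3))*Z(-3) = (16*0)*(-3) = 0*(-3) = 0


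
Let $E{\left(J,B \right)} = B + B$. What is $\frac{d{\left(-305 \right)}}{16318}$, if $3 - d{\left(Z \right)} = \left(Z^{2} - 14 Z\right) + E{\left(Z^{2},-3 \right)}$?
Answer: $- \frac{48643}{8159} \approx -5.9619$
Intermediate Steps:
$E{\left(J,B \right)} = 2 B$
$d{\left(Z \right)} = 9 - Z^{2} + 14 Z$ ($d{\left(Z \right)} = 3 - \left(\left(Z^{2} - 14 Z\right) + 2 \left(-3\right)\right) = 3 - \left(\left(Z^{2} - 14 Z\right) - 6\right) = 3 - \left(-6 + Z^{2} - 14 Z\right) = 3 + \left(6 - Z^{2} + 14 Z\right) = 9 - Z^{2} + 14 Z$)
$\frac{d{\left(-305 \right)}}{16318} = \frac{9 - \left(-305\right)^{2} + 14 \left(-305\right)}{16318} = \left(9 - 93025 - 4270\right) \frac{1}{16318} = \left(-97286\right) \frac{1}{16318} = - \frac{48643}{8159}$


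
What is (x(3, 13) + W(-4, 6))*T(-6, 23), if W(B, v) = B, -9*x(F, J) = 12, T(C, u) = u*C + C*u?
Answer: 1472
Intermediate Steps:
T(C, u) = 2*C*u (T(C, u) = C*u + C*u = 2*C*u)
x(F, J) = -4/3 (x(F, J) = -⅑*12 = -4/3)
(x(3, 13) + W(-4, 6))*T(-6, 23) = (-4/3 - 4)*(2*(-6)*23) = -16/3*(-276) = 1472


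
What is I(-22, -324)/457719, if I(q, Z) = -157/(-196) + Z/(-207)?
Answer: 10667/2063397252 ≈ 5.1696e-6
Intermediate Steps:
I(q, Z) = 157/196 - Z/207 (I(q, Z) = -157*(-1/196) + Z*(-1/207) = 157/196 - Z/207)
I(-22, -324)/457719 = (157/196 - 1/207*(-324))/457719 = (157/196 + 36/23)*(1/457719) = (10667/4508)*(1/457719) = 10667/2063397252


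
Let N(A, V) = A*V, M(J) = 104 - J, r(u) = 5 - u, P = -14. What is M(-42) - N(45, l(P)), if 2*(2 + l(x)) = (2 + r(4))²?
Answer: 67/2 ≈ 33.500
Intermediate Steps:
l(x) = 5/2 (l(x) = -2 + (2 + (5 - 1*4))²/2 = -2 + (2 + (5 - 4))²/2 = -2 + (2 + 1)²/2 = -2 + (½)*3² = -2 + (½)*9 = -2 + 9/2 = 5/2)
M(-42) - N(45, l(P)) = (104 - 1*(-42)) - 45*5/2 = (104 + 42) - 1*225/2 = 146 - 225/2 = 67/2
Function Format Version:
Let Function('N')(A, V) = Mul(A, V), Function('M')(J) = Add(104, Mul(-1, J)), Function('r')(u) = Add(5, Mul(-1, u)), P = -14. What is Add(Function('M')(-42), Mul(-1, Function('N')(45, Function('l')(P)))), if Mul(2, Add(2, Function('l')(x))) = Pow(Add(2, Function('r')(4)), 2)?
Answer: Rational(67, 2) ≈ 33.500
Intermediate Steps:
Function('l')(x) = Rational(5, 2) (Function('l')(x) = Add(-2, Mul(Rational(1, 2), Pow(Add(2, Add(5, Mul(-1, 4))), 2))) = Add(-2, Mul(Rational(1, 2), Pow(Add(2, Add(5, -4)), 2))) = Add(-2, Mul(Rational(1, 2), Pow(Add(2, 1), 2))) = Add(-2, Mul(Rational(1, 2), Pow(3, 2))) = Add(-2, Mul(Rational(1, 2), 9)) = Add(-2, Rational(9, 2)) = Rational(5, 2))
Add(Function('M')(-42), Mul(-1, Function('N')(45, Function('l')(P)))) = Add(Add(104, Mul(-1, -42)), Mul(-1, Mul(45, Rational(5, 2)))) = Add(Add(104, 42), Mul(-1, Rational(225, 2))) = Add(146, Rational(-225, 2)) = Rational(67, 2)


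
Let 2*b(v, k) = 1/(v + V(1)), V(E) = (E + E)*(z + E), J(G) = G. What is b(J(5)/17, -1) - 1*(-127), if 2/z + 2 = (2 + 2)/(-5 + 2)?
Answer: 23707/186 ≈ 127.46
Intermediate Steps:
z = -⅗ (z = 2/(-2 + (2 + 2)/(-5 + 2)) = 2/(-2 + 4/(-3)) = 2/(-2 + 4*(-⅓)) = 2/(-2 - 4/3) = 2/(-10/3) = 2*(-3/10) = -⅗ ≈ -0.60000)
V(E) = 2*E*(-⅗ + E) (V(E) = (E + E)*(-⅗ + E) = (2*E)*(-⅗ + E) = 2*E*(-⅗ + E))
b(v, k) = 1/(2*(⅘ + v)) (b(v, k) = 1/(2*(v + (⅖)*1*(-3 + 5*1))) = 1/(2*(v + (⅖)*1*(-3 + 5))) = 1/(2*(v + (⅖)*1*2)) = 1/(2*(v + ⅘)) = 1/(2*(⅘ + v)))
b(J(5)/17, -1) - 1*(-127) = 5/(2*(4 + 5*(5/17))) - 1*(-127) = 5/(2*(4 + 5*(5*(1/17)))) + 127 = 5/(2*(4 + 5*(5/17))) + 127 = 5/(2*(4 + 25/17)) + 127 = 5/(2*(93/17)) + 127 = (5/2)*(17/93) + 127 = 85/186 + 127 = 23707/186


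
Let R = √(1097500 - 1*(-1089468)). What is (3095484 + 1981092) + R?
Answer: 5076576 + 14*√11158 ≈ 5.0781e+6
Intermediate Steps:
R = 14*√11158 (R = √(1097500 + 1089468) = √2186968 = 14*√11158 ≈ 1478.8)
(3095484 + 1981092) + R = (3095484 + 1981092) + 14*√11158 = 5076576 + 14*√11158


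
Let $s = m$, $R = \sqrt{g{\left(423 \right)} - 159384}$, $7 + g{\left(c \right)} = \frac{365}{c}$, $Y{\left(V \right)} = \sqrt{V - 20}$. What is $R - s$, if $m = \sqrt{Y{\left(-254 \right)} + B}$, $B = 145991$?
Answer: $- \sqrt{145991 + i \sqrt{274}} + \frac{2 i \sqrt{792208829}}{141} \approx -382.09 + 399.22 i$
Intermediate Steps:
$Y{\left(V \right)} = \sqrt{-20 + V}$
$m = \sqrt{145991 + i \sqrt{274}}$ ($m = \sqrt{\sqrt{-20 - 254} + 145991} = \sqrt{\sqrt{-274} + 145991} = \sqrt{i \sqrt{274} + 145991} = \sqrt{145991 + i \sqrt{274}} \approx 382.09 + 0.022 i$)
$g{\left(c \right)} = -7 + \frac{365}{c}$
$R = \frac{2 i \sqrt{792208829}}{141}$ ($R = \sqrt{\left(-7 + \frac{365}{423}\right) - 159384} = \sqrt{- \frac{2596}{423} - 159384} = \sqrt{- \frac{67422028}{423}} = \frac{2 i \sqrt{792208829}}{141} \approx 399.24 i$)
$s = \sqrt{145991 + i \sqrt{274}} \approx 382.09 + 0.022 i$
$R - s = \frac{2 i \sqrt{792208829}}{141} - \sqrt{145991 + i \sqrt{274}} = - \sqrt{145991 + i \sqrt{274}} + \frac{2 i \sqrt{792208829}}{141}$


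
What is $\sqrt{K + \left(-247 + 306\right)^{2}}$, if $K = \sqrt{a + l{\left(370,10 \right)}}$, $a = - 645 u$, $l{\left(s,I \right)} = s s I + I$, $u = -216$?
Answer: $\sqrt{3481 + \sqrt{1508330}} \approx 68.623$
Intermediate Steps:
$l{\left(s,I \right)} = I + I s^{2}$ ($l{\left(s,I \right)} = s^{2} I + I = I s^{2} + I = I + I s^{2}$)
$a = 139320$ ($a = \left(-645\right) \left(-216\right) = 139320$)
$K = \sqrt{1508330}$ ($K = \sqrt{139320 + 10 \left(1 + 370^{2}\right)} = \sqrt{139320 + 10 \left(1 + 136900\right)} = \sqrt{139320 + 10 \cdot 136901} = \sqrt{139320 + 1369010} = \sqrt{1508330} \approx 1228.1$)
$\sqrt{K + \left(-247 + 306\right)^{2}} = \sqrt{\sqrt{1508330} + \left(-247 + 306\right)^{2}} = \sqrt{\sqrt{1508330} + 59^{2}} = \sqrt{\sqrt{1508330} + 3481} = \sqrt{3481 + \sqrt{1508330}}$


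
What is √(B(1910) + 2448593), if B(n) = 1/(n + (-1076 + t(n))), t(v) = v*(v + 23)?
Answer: √521750960579308453/461608 ≈ 1564.8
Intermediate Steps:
t(v) = v*(23 + v)
B(n) = 1/(-1076 + n + n*(23 + n)) (B(n) = 1/(n + (-1076 + n*(23 + n))) = 1/(-1076 + n + n*(23 + n)))
√(B(1910) + 2448593) = √(1/(-1076 + 1910 + 1910*(23 + 1910)) + 2448593) = √(1/(-1076 + 1910 + 1910*1933) + 2448593) = √(1/(-1076 + 1910 + 3692030) + 2448593) = √(1/3692864 + 2448593) = √(9042320940353/3692864) = √521750960579308453/461608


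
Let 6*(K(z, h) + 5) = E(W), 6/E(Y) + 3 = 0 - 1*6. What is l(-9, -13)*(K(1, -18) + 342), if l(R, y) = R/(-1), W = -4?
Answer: 3032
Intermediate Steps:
l(R, y) = -R (l(R, y) = R*(-1) = -R)
E(Y) = -⅔ (E(Y) = 6/(-3 + (0 - 1*6)) = 6/(-3 + (0 - 6)) = 6/(-3 - 6) = 6/(-9) = 6*(-⅑) = -⅔)
K(z, h) = -46/9 (K(z, h) = -5 + (⅙)*(-⅔) = -5 - ⅑ = -46/9)
l(-9, -13)*(K(1, -18) + 342) = (-1*(-9))*(-46/9 + 342) = 9*(3032/9) = 3032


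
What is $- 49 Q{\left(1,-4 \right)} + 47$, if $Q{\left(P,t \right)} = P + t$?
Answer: $194$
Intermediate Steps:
$- 49 Q{\left(1,-4 \right)} + 47 = - 49 \left(1 - 4\right) + 47 = \left(-49\right) \left(-3\right) + 47 = 147 + 47 = 194$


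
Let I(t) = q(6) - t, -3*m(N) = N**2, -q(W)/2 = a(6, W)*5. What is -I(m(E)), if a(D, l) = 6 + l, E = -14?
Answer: 164/3 ≈ 54.667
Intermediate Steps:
q(W) = -60 - 10*W (q(W) = -2*(6 + W)*5 = -2*(30 + 5*W) = -60 - 10*W)
m(N) = -N**2/3
I(t) = -120 - t (I(t) = (-60 - 10*6) - t = (-60 - 60) - t = -120 - t)
-I(m(E)) = -(-120 - (-1)*(-14)**2/3) = -(-120 - (-1)*196/3) = -(-120 - 1*(-196/3)) = -(-120 + 196/3) = -1*(-164/3) = 164/3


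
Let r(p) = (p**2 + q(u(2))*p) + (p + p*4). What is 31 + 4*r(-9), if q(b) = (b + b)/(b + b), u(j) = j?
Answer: 139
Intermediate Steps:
q(b) = 1 (q(b) = (2*b)/((2*b)) = (2*b)*(1/(2*b)) = 1)
r(p) = p**2 + 6*p (r(p) = (p**2 + 1*p) + (p + p*4) = (p**2 + p) + (p + 4*p) = (p + p**2) + 5*p = p**2 + 6*p)
31 + 4*r(-9) = 31 + 4*(-9*(6 - 9)) = 31 + 4*(-9*(-3)) = 31 + 4*27 = 31 + 108 = 139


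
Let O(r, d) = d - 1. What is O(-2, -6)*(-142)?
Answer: 994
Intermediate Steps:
O(r, d) = -1 + d
O(-2, -6)*(-142) = (-1 - 6)*(-142) = -7*(-142) = 994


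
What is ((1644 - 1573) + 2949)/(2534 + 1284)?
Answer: 1510/1909 ≈ 0.79099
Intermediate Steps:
((1644 - 1573) + 2949)/(2534 + 1284) = (71 + 2949)/3818 = 3020*(1/3818) = 1510/1909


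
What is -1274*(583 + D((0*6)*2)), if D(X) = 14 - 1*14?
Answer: -742742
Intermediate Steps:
D(X) = 0 (D(X) = 14 - 14 = 0)
-1274*(583 + D((0*6)*2)) = -1274*(583 + 0) = -1274*583 = -742742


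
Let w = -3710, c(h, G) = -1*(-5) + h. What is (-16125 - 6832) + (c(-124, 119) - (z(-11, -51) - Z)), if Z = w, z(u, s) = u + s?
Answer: -26724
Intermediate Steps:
z(u, s) = s + u
c(h, G) = 5 + h
Z = -3710
(-16125 - 6832) + (c(-124, 119) - (z(-11, -51) - Z)) = (-16125 - 6832) + ((5 - 124) - ((-51 - 11) - 1*(-3710))) = -22957 + (-119 - (-62 + 3710)) = -22957 + (-119 - 1*3648) = -22957 + (-119 - 3648) = -22957 - 3767 = -26724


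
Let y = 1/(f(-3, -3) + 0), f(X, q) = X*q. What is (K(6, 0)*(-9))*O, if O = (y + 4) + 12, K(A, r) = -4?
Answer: 580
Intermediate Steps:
y = ⅑ (y = 1/(-3*(-3) + 0) = 1/(9 + 0) = 1/9 = ⅑ ≈ 0.11111)
O = 145/9 (O = (⅑ + 4) + 12 = 37/9 + 12 = 145/9 ≈ 16.111)
(K(6, 0)*(-9))*O = -4*(-9)*(145/9) = 36*(145/9) = 580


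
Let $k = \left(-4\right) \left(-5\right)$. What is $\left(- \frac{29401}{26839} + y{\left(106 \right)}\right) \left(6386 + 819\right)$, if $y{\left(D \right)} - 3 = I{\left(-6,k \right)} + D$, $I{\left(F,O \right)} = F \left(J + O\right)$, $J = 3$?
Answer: $- \frac{5819709060}{26839} \approx -2.1684 \cdot 10^{5}$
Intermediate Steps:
$k = 20$
$I{\left(F,O \right)} = F \left(3 + O\right)$
$y{\left(D \right)} = -135 + D$ ($y{\left(D \right)} = 3 + \left(- 6 \left(3 + 20\right) + D\right) = 3 + \left(\left(-6\right) 23 + D\right) = 3 + \left(-138 + D\right) = -135 + D$)
$\left(- \frac{29401}{26839} + y{\left(106 \right)}\right) \left(6386 + 819\right) = \left(- \frac{29401}{26839} + \left(-135 + 106\right)\right) \left(6386 + 819\right) = \left(\left(-29401\right) \frac{1}{26839} - 29\right) 7205 = \left(- \frac{29401}{26839} - 29\right) 7205 = \left(- \frac{807732}{26839}\right) 7205 = - \frac{5819709060}{26839}$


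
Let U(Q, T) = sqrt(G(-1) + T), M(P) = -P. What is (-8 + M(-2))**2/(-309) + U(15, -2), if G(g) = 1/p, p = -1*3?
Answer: -12/103 + I*sqrt(21)/3 ≈ -0.1165 + 1.5275*I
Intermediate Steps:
p = -3
G(g) = -1/3 (G(g) = 1/(-3) = -1/3)
U(Q, T) = sqrt(-1/3 + T)
(-8 + M(-2))**2/(-309) + U(15, -2) = (-8 - 1*(-2))**2/(-309) + sqrt(-3 + 9*(-2))/3 = (-8 + 2)**2*(-1/309) + sqrt(-3 - 18)/3 = (-6)**2*(-1/309) + sqrt(-21)/3 = 36*(-1/309) + (I*sqrt(21))/3 = -12/103 + I*sqrt(21)/3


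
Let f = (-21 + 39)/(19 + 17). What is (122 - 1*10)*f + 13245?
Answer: 13301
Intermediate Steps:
f = ½ (f = 18/36 = 18*(1/36) = ½ ≈ 0.50000)
(122 - 1*10)*f + 13245 = (122 - 1*10)*(½) + 13245 = (122 - 10)*(½) + 13245 = 112*(½) + 13245 = 56 + 13245 = 13301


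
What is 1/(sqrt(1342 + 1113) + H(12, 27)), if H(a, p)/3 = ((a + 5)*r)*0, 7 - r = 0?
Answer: sqrt(2455)/2455 ≈ 0.020182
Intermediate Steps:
r = 7 (r = 7 - 1*0 = 7 + 0 = 7)
H(a, p) = 0 (H(a, p) = 3*(((a + 5)*7)*0) = 3*(((5 + a)*7)*0) = 3*((35 + 7*a)*0) = 3*0 = 0)
1/(sqrt(1342 + 1113) + H(12, 27)) = 1/(sqrt(1342 + 1113) + 0) = 1/(sqrt(2455) + 0) = 1/(sqrt(2455)) = sqrt(2455)/2455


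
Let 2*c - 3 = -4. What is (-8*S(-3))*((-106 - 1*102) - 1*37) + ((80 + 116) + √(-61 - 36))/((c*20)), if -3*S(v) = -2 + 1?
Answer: 9506/15 - I*√97/10 ≈ 633.73 - 0.98489*I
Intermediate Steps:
c = -½ (c = 3/2 + (½)*(-4) = 3/2 - 2 = -½ ≈ -0.50000)
S(v) = ⅓ (S(v) = -(-2 + 1)/3 = -⅓*(-1) = ⅓)
(-8*S(-3))*((-106 - 1*102) - 1*37) + ((80 + 116) + √(-61 - 36))/((c*20)) = (-8*⅓)*((-106 - 1*102) - 1*37) + ((80 + 116) + √(-61 - 36))/((-½*20)) = -8*((-106 - 102) - 37)/3 + (196 + √(-97))/(-10) = -8*(-208 - 37)/3 + (196 + I*√97)*(-⅒) = -8/3*(-245) + (-98/5 - I*√97/10) = 1960/3 + (-98/5 - I*√97/10) = 9506/15 - I*√97/10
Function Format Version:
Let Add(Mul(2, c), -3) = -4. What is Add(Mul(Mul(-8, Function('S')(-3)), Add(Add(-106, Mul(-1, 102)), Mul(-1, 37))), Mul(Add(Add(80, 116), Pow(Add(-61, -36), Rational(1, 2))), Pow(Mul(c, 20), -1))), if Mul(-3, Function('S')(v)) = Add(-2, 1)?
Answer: Add(Rational(9506, 15), Mul(Rational(-1, 10), I, Pow(97, Rational(1, 2)))) ≈ Add(633.73, Mul(-0.98489, I))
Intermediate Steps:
c = Rational(-1, 2) (c = Add(Rational(3, 2), Mul(Rational(1, 2), -4)) = Add(Rational(3, 2), -2) = Rational(-1, 2) ≈ -0.50000)
Function('S')(v) = Rational(1, 3) (Function('S')(v) = Mul(Rational(-1, 3), Add(-2, 1)) = Mul(Rational(-1, 3), -1) = Rational(1, 3))
Add(Mul(Mul(-8, Function('S')(-3)), Add(Add(-106, Mul(-1, 102)), Mul(-1, 37))), Mul(Add(Add(80, 116), Pow(Add(-61, -36), Rational(1, 2))), Pow(Mul(c, 20), -1))) = Add(Mul(Mul(-8, Rational(1, 3)), Add(Add(-106, Mul(-1, 102)), Mul(-1, 37))), Mul(Add(Add(80, 116), Pow(Add(-61, -36), Rational(1, 2))), Pow(Mul(Rational(-1, 2), 20), -1))) = Add(Mul(Rational(-8, 3), Add(Add(-106, -102), -37)), Mul(Add(196, Pow(-97, Rational(1, 2))), Pow(-10, -1))) = Add(Mul(Rational(-8, 3), Add(-208, -37)), Mul(Add(196, Mul(I, Pow(97, Rational(1, 2)))), Rational(-1, 10))) = Add(Mul(Rational(-8, 3), -245), Add(Rational(-98, 5), Mul(Rational(-1, 10), I, Pow(97, Rational(1, 2))))) = Add(Rational(1960, 3), Add(Rational(-98, 5), Mul(Rational(-1, 10), I, Pow(97, Rational(1, 2))))) = Add(Rational(9506, 15), Mul(Rational(-1, 10), I, Pow(97, Rational(1, 2))))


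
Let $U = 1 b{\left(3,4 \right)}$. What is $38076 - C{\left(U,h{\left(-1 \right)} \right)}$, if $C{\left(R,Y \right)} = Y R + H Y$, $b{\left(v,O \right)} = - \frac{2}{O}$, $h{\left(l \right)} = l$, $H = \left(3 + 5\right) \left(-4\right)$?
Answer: $\frac{76087}{2} \approx 38044.0$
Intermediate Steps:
$H = -32$ ($H = 8 \left(-4\right) = -32$)
$U = - \frac{1}{2}$ ($U = 1 \left(- \frac{2}{4}\right) = 1 \left(\left(-2\right) \frac{1}{4}\right) = 1 \left(- \frac{1}{2}\right) = - \frac{1}{2} \approx -0.5$)
$C{\left(R,Y \right)} = - 32 Y + R Y$ ($C{\left(R,Y \right)} = Y R - 32 Y = R Y - 32 Y = - 32 Y + R Y$)
$38076 - C{\left(U,h{\left(-1 \right)} \right)} = 38076 - - (-32 - \frac{1}{2}) = 38076 - \left(-1\right) \left(- \frac{65}{2}\right) = 38076 - \frac{65}{2} = \frac{76087}{2}$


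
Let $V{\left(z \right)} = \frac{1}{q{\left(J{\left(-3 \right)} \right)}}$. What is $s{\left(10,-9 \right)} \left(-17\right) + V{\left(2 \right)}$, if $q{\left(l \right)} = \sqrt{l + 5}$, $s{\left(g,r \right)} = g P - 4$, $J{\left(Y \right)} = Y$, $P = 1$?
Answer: $-102 + \frac{\sqrt{2}}{2} \approx -101.29$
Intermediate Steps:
$s{\left(g,r \right)} = -4 + g$ ($s{\left(g,r \right)} = g 1 - 4 = g - 4 = -4 + g$)
$q{\left(l \right)} = \sqrt{5 + l}$
$V{\left(z \right)} = \frac{\sqrt{2}}{2}$ ($V{\left(z \right)} = \frac{1}{\sqrt{5 - 3}} = \frac{1}{\sqrt{2}} = \frac{\sqrt{2}}{2}$)
$s{\left(10,-9 \right)} \left(-17\right) + V{\left(2 \right)} = \left(-4 + 10\right) \left(-17\right) + \frac{\sqrt{2}}{2} = 6 \left(-17\right) + \frac{\sqrt{2}}{2} = -102 + \frac{\sqrt{2}}{2}$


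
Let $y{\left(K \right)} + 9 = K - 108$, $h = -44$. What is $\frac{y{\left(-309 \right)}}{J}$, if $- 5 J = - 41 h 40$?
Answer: $\frac{213}{7216} \approx 0.029518$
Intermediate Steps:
$y{\left(K \right)} = -117 + K$ ($y{\left(K \right)} = -9 + \left(K - 108\right) = -9 + \left(-108 + K\right) = -117 + K$)
$J = -14432$ ($J = - \frac{\left(-41\right) \left(-44\right) 40}{5} = - \frac{1804 \cdot 40}{5} = \left(- \frac{1}{5}\right) 72160 = -14432$)
$\frac{y{\left(-309 \right)}}{J} = \frac{-117 - 309}{-14432} = \left(-426\right) \left(- \frac{1}{14432}\right) = \frac{213}{7216}$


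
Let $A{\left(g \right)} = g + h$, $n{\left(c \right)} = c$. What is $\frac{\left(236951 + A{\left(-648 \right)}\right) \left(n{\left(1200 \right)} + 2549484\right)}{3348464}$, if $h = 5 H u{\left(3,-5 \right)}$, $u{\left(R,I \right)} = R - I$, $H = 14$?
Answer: $\frac{151040666073}{837116} \approx 1.8043 \cdot 10^{5}$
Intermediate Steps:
$h = 560$ ($h = 5 \cdot 14 \left(3 - -5\right) = 70 \left(3 + 5\right) = 70 \cdot 8 = 560$)
$A{\left(g \right)} = 560 + g$ ($A{\left(g \right)} = g + 560 = 560 + g$)
$\frac{\left(236951 + A{\left(-648 \right)}\right) \left(n{\left(1200 \right)} + 2549484\right)}{3348464} = \frac{\left(236951 + \left(560 - 648\right)\right) \left(1200 + 2549484\right)}{3348464} = \left(236951 - 88\right) 2550684 \cdot \frac{1}{3348464} = 236863 \cdot 2550684 \cdot \frac{1}{3348464} = 604162664292 \cdot \frac{1}{3348464} = \frac{151040666073}{837116}$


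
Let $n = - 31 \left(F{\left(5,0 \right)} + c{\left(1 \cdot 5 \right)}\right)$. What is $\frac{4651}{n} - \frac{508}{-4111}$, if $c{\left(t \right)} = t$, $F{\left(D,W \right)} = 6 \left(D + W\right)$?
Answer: $- \frac{18569081}{4460435} \approx -4.1631$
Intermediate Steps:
$F{\left(D,W \right)} = 6 D + 6 W$
$n = -1085$ ($n = - 31 \left(\left(6 \cdot 5 + 6 \cdot 0\right) + 1 \cdot 5\right) = - 31 \left(\left(30 + 0\right) + 5\right) = - 31 \left(30 + 5\right) = \left(-31\right) 35 = -1085$)
$\frac{4651}{n} - \frac{508}{-4111} = \frac{4651}{-1085} - \frac{508}{-4111} = 4651 \left(- \frac{1}{1085}\right) - - \frac{508}{4111} = - \frac{4651}{1085} + \frac{508}{4111} = - \frac{18569081}{4460435}$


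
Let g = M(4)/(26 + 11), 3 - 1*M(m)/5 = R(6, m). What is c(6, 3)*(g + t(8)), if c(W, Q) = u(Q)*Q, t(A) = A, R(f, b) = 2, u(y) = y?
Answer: 2709/37 ≈ 73.216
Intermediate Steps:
M(m) = 5 (M(m) = 15 - 5*2 = 15 - 10 = 5)
c(W, Q) = Q² (c(W, Q) = Q*Q = Q²)
g = 5/37 (g = 5/(26 + 11) = 5/37 ≈ 0.13514)
c(6, 3)*(g + t(8)) = 3²*(5/37 + 8) = 9*(301/37) = 2709/37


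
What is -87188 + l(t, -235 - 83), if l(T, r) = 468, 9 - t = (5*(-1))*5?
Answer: -86720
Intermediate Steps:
t = 34 (t = 9 - 5*(-1)*5 = 9 - (-5)*5 = 9 - 1*(-25) = 9 + 25 = 34)
-87188 + l(t, -235 - 83) = -87188 + 468 = -86720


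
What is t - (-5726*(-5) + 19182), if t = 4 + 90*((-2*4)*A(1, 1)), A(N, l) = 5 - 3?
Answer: -49248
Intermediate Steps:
A(N, l) = 2
t = -1436 (t = 4 + 90*(-2*4*2) = 4 + 90*(-8*2) = 4 + 90*(-16) = 4 - 1440 = -1436)
t - (-5726*(-5) + 19182) = -1436 - (-5726*(-5) + 19182) = -1436 - (-2863*(-10) + 19182) = -1436 - (28630 + 19182) = -1436 - 1*47812 = -1436 - 47812 = -49248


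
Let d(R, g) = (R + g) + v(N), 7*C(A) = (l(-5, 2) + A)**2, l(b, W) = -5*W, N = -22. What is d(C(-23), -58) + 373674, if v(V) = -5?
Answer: 2616366/7 ≈ 3.7377e+5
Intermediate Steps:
C(A) = (-10 + A)**2/7 (C(A) = (-5*2 + A)**2/7 = (-10 + A)**2/7)
d(R, g) = -5 + R + g (d(R, g) = (R + g) - 5 = -5 + R + g)
d(C(-23), -58) + 373674 = (-5 + (-10 - 23)**2/7 - 58) + 373674 = (-5 + (1/7)*(-33)**2 - 58) + 373674 = (-5 + (1/7)*1089 - 58) + 373674 = (-5 + 1089/7 - 58) + 373674 = 648/7 + 373674 = 2616366/7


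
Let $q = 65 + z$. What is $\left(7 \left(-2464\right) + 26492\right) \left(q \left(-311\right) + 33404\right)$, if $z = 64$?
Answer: $-62073460$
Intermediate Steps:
$q = 129$ ($q = 65 + 64 = 129$)
$\left(7 \left(-2464\right) + 26492\right) \left(q \left(-311\right) + 33404\right) = \left(7 \left(-2464\right) + 26492\right) \left(129 \left(-311\right) + 33404\right) = \left(-17248 + 26492\right) \left(-40119 + 33404\right) = 9244 \left(-6715\right) = -62073460$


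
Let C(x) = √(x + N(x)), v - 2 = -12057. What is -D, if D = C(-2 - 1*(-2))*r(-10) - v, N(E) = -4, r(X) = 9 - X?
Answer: -12055 - 38*I ≈ -12055.0 - 38.0*I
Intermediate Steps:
v = -12055 (v = 2 - 12057 = -12055)
C(x) = √(-4 + x) (C(x) = √(x - 4) = √(-4 + x))
D = 12055 + 38*I (D = √(-4 + (-2 - 1*(-2)))*(9 - 1*(-10)) - 1*(-12055) = √(-4 + (-2 + 2))*(9 + 10) + 12055 = √(-4 + 0)*19 + 12055 = √(-4)*19 + 12055 = (2*I)*19 + 12055 = 38*I + 12055 = 12055 + 38*I ≈ 12055.0 + 38.0*I)
-D = -(12055 + 38*I) = -12055 - 38*I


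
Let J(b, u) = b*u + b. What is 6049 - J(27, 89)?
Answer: 3619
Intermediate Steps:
J(b, u) = b + b*u
6049 - J(27, 89) = 6049 - 27*(1 + 89) = 6049 - 27*90 = 6049 - 1*2430 = 6049 - 2430 = 3619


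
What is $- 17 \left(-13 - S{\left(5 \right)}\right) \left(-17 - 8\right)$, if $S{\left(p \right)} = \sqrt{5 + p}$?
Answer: $-5525 - 425 \sqrt{10} \approx -6869.0$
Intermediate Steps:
$- 17 \left(-13 - S{\left(5 \right)}\right) \left(-17 - 8\right) = - 17 \left(-13 - \sqrt{5 + 5}\right) \left(-17 - 8\right) = - 17 \left(-13 - \sqrt{10}\right) \left(-17 - 8\right) = \left(221 + 17 \sqrt{10}\right) \left(-25\right) = -5525 - 425 \sqrt{10}$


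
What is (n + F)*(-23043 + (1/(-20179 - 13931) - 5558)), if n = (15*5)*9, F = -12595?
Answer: 1162891492312/3411 ≈ 3.4092e+8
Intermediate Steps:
n = 675 (n = 75*9 = 675)
(n + F)*(-23043 + (1/(-20179 - 13931) - 5558)) = (675 - 12595)*(-23043 + (1/(-20179 - 13931) - 5558)) = -11920*(-23043 + (1/(-34110) - 5558)) = -11920*(-23043 + (-1/34110 - 5558)) = -11920*(-23043 - 189583381/34110) = -11920*(-975580111/34110) = 1162891492312/3411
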